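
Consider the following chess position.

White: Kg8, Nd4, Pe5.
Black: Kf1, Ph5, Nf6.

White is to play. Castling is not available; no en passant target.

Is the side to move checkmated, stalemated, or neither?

White to move; white king on g8.
In check: yes, from the black knight on f6.
King squares — f7: available; g7: available; h7: attacked by Nf6; f8: available; h8: available.
Legal moves for White: Kh8, Kf8, Kg7, Kf7, exf6.
White is in check but has 5 legal moves → neither.

neither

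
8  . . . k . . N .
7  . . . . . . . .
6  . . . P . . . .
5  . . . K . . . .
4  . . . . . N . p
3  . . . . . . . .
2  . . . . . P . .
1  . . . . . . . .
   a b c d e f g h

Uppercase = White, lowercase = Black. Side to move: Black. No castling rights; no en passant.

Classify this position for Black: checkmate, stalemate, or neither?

Black to move; black king on d8.
In check: no.
Legal moves for Black: Ke8, Kc8, Kd7, h3.
Black has 4 legal moves and is not in check → neither.

neither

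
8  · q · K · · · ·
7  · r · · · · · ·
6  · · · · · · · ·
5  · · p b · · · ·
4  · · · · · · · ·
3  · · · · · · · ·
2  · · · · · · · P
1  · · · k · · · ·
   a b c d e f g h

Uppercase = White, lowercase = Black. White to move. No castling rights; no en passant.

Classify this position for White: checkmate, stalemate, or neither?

checkmate

White to move; white king on d8.
In check: yes, from the black queen on b8.
King squares — c7: attacked by Rb7; d7: attacked by Rb7; e7: attacked by Rb7; c8: attacked by Qb8; e8: attacked by Qb8.
Legal moves for White: none.
In check with no legal moves → checkmate.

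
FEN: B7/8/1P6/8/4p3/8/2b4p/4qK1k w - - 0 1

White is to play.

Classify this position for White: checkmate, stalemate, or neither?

neither

White to move; white king on f1.
In check: yes, from the black queen on e1.
Legal moves for White: Kxe1.
White is in check but has 1 legal move → neither.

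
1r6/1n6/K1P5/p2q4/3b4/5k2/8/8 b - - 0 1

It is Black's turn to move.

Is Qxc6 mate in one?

After Qxc6: white king on a6; in check: yes, from the black queen on c6.
King squares — a5: attacked by Nb7; b5: attacked by Qc6; b6: attacked by Bd4; a7: attacked by Bd4; b7: attacked by Qc6.
White has no legal moves → checkmate.

yes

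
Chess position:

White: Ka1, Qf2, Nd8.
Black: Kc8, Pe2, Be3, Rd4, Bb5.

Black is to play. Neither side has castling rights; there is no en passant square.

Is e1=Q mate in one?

After e1=Q: white king on a1; in check: yes, from the black queen on e1.
White has 3 legal replies: Kb2, Ka2, Qxe1.
In check but a legal move exists → not checkmate.

no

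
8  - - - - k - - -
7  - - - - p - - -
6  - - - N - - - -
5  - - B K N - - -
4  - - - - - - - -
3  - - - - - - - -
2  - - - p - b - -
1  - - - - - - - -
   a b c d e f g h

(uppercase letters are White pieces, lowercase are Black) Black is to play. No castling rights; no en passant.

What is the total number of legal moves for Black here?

Black to move; king on e8.
In check: yes, from the white knight on d6.
Legal moves: Kf8, Kd8, exd6.
Count: 3.

3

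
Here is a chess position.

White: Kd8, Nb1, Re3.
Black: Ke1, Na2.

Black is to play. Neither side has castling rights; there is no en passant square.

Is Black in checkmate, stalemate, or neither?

Black to move; black king on e1.
In check: yes, from the white rook on e3.
King squares — d1: available; f1: available; d2: attacked by Nb1; e2: attacked by Re3; f2: available.
Legal moves for Black: Kf2, Kf1, Kd1.
Black is in check but has 3 legal moves → neither.

neither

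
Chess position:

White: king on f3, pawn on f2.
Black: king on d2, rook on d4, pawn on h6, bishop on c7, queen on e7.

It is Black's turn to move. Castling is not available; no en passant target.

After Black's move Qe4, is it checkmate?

After Qe4: white king on f3; in check: yes, from the black queen on e4.
King squares — e2: attacked by Kd2; f2: own pawn; g2: attacked by Qe4; e3: attacked by Kd2; g3: attacked by Bc7; e4: attacked by Rd4; f4: attacked by Qe4; g4: attacked by Qe4.
White has no legal moves → checkmate.

yes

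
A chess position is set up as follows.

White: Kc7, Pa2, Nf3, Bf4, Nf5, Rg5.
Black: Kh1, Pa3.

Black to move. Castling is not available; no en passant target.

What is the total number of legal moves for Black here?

Black to move; king on h1.
In check: no.
Legal moves: none.
Count: 0.

0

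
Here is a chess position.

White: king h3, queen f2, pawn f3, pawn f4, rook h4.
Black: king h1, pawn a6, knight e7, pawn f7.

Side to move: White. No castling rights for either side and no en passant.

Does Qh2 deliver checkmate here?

After Qh2: black king on h1; in check: yes, from the white queen on h2.
King squares — g1: attacked by Qh2; g2: attacked by Qh2; h2: attacked by Kh3.
Black has no legal moves → checkmate.

yes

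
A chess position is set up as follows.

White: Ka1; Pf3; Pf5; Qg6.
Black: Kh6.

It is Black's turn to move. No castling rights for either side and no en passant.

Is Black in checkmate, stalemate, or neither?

Black to move; black king on h6.
In check: yes, from the white queen on g6.
King squares — g5: attacked by Qg6; h5: attacked by Qg6; g6: attacked by Pf5; g7: attacked by Qg6; h7: attacked by Qg6.
Legal moves for Black: none.
In check with no legal moves → checkmate.

checkmate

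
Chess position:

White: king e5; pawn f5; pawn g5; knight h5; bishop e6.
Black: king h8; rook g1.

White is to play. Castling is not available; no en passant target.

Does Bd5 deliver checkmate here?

After Bd5: black king on h8; in check: no.
Black is not in check, so this cannot be checkmate.

no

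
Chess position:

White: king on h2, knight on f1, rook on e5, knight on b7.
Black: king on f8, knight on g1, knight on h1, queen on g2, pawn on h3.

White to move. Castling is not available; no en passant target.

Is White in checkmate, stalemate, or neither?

checkmate

White to move; white king on h2.
In check: yes, from the black queen on g2.
King squares — g1: attacked by Qg2; h1: attacked by Qg2; g2: attacked by Ph3; g3: attacked by Nh1; h3: attacked by Ng1.
Legal moves for White: none.
In check with no legal moves → checkmate.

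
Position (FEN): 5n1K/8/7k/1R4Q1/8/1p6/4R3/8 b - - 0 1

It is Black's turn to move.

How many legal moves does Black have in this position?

0

Black to move; king on h6.
In check: yes, from the white queen on g5.
Legal moves: none.
Count: 0.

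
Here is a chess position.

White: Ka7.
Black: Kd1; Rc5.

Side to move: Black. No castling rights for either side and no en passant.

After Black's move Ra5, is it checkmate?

no

After Ra5: white king on a7; in check: yes, from the black rook on a5.
White has 3 legal replies: Kb8, Kb7, Kb6.
In check but a legal move exists → not checkmate.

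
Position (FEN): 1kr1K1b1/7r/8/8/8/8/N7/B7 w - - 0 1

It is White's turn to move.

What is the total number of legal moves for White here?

White to move; king on e8.
In check: yes, from the black rook on c8.
Legal moves: none.
Count: 0.

0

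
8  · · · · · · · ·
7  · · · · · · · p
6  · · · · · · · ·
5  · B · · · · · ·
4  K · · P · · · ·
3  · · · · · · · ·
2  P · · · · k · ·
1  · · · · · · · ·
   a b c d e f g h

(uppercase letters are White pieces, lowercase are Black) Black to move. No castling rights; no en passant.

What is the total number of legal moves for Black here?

Black to move; king on f2.
In check: no.
Legal moves: Kg3, Kf3, Ke3, Kg2, Kg1, Ke1, h6, h5.
Count: 8.

8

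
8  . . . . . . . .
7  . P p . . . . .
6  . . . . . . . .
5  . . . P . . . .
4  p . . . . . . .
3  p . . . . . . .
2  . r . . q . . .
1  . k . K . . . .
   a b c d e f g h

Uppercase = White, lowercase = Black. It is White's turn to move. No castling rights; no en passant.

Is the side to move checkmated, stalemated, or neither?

White to move; white king on d1.
In check: yes, from the black queen on e2.
King squares — c1: attacked by Kb1; e1: attacked by Qe2; c2: attacked by Kb1; d2: attacked by Rb2; e2: attacked by Rb2.
Legal moves for White: none.
In check with no legal moves → checkmate.

checkmate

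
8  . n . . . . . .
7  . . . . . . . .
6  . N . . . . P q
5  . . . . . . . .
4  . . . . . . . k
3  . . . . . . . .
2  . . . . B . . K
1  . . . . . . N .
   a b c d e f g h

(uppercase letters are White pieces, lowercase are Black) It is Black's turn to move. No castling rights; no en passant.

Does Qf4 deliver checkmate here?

After Qf4: white king on h2; in check: yes, from the black queen on f4.
White has 2 legal replies: Kg2, Kh1.
In check but a legal move exists → not checkmate.

no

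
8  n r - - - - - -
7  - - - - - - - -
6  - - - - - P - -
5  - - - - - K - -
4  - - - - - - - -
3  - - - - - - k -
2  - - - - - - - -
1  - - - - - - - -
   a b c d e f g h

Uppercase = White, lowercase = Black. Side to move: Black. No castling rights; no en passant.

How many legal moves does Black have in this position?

21

Black to move; king on g3.
In check: no.
Legal moves: Rh8, Rg8, Rf8, Re8, Rd8, Rc8, Rb7, Rb6, Rb5+, Rb4, Rb3, Rb2, Rb1, Nc7, Nb6, Kh4, Kh3, Kf3, Kh2, Kg2, Kf2.
Count: 21.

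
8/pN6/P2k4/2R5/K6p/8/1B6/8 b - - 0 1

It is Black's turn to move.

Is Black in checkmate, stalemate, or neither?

Black to move; black king on d6.
In check: yes, from the white knight on b7.
Legal moves for Black: Ke7, Kd7, Ke6.
Black is in check but has 3 legal moves → neither.

neither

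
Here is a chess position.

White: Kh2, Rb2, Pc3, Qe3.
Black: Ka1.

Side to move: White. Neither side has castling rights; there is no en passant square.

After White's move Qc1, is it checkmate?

After Qc1: black king on a1; in check: yes, from the white queen on c1.
King squares — b1: attacked by Qc1; a2: attacked by Rb2; b2: attacked by Qc1.
Black has no legal moves → checkmate.

yes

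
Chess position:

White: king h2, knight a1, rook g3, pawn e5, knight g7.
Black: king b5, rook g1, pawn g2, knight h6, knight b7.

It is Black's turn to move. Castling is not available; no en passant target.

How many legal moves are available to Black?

Black to move; king on b5.
In check: no.
Legal moves: Nd8, Nd6, Nc5, Na5, Ng8, Nf7, Nf5, Ng4+, Kc6, Kb6, Ka6, Kc5, Ka5, Kc4, Kb4, Ka4, Rh1+, Rf1, Re1, Rd1, Rc1, Rb1, Rxa1.
Count: 23.

23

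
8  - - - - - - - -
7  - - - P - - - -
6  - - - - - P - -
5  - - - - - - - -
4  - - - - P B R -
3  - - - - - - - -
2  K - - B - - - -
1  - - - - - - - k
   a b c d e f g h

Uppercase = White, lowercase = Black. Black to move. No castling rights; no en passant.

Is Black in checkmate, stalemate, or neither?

stalemate

Black to move; black king on h1.
In check: no.
King squares — g1: attacked by Rg4; g2: attacked by Rg4; h2: attacked by Bf4.
Legal moves for Black: none.
Not in check and no legal moves → stalemate.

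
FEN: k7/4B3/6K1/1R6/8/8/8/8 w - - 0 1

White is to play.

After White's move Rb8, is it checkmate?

no

After Rb8: black king on a8; in check: yes, from the white rook on b8.
Black has 2 legal replies: Kxb8, Ka7.
In check but a legal move exists → not checkmate.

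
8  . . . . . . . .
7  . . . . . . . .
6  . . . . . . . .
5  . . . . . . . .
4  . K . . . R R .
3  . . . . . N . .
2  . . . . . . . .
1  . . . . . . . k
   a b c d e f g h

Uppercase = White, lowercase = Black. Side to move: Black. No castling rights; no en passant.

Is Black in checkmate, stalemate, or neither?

stalemate

Black to move; black king on h1.
In check: no.
King squares — g1: attacked by Nf3; g2: attacked by Rg4; h2: attacked by Nf3.
Legal moves for Black: none.
Not in check and no legal moves → stalemate.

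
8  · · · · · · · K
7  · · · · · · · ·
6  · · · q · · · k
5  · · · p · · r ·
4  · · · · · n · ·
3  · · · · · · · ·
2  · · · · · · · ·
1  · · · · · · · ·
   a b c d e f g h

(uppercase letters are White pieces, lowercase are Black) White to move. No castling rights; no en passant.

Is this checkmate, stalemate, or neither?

stalemate

White to move; white king on h8.
In check: no.
King squares — g7: attacked by Rg5; h7: attacked by Kh6; g8: attacked by Rg5.
Legal moves for White: none.
Not in check and no legal moves → stalemate.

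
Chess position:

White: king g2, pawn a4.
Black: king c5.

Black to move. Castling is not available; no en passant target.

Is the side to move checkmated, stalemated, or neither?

neither

Black to move; black king on c5.
In check: no.
Legal moves for Black: Kd6, Kc6, Kb6, Kd5, Kd4, Kc4, Kb4.
Black has 7 legal moves and is not in check → neither.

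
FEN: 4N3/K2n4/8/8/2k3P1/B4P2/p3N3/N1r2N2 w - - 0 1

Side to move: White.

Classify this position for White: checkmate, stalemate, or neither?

neither

White to move; white king on a7.
In check: no.
Legal moves for White include: Ng7, Nc7, Nf6, Nd6+, Ka8, Kb7, Ka6, Bf8, Be7, Bd6, Bc5, Bb4, Bb2, Bxc1, Nf4, Nd4, Neg3, Nc3, ... (list truncated; more exist).
White has legal moves and is not in check → neither.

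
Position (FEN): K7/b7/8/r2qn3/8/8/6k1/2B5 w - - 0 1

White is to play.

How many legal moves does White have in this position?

White to move; king on a8.
In check: yes, from the black queen on d5.
Legal moves: none.
Count: 0.

0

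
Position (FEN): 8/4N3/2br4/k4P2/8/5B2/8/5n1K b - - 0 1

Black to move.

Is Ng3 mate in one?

no

After Ng3: white king on h1; in check: yes, from the black knight on g3.
White has 3 legal replies: Kh2, Kg2, Kg1.
In check but a legal move exists → not checkmate.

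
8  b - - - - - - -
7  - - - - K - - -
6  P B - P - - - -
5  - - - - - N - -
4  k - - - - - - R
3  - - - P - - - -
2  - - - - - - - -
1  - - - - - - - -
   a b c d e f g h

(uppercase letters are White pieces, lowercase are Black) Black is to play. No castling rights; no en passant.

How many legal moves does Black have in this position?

Black to move; king on a4.
In check: yes, from the white rook on h4.
Legal moves: Kb5, Kb3, Ka3, Be4.
Count: 4.

4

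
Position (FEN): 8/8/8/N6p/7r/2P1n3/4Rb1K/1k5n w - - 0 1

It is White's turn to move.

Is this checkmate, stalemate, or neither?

White to move; white king on h2.
In check: yes, from the black rook on h4.
King squares — g1: attacked by Bf2; h1: attacked by Rh4; g2: attacked by Ne3; g3: attacked by Nh1; h3: attacked by Rh4.
Legal moves for White: none.
In check with no legal moves → checkmate.

checkmate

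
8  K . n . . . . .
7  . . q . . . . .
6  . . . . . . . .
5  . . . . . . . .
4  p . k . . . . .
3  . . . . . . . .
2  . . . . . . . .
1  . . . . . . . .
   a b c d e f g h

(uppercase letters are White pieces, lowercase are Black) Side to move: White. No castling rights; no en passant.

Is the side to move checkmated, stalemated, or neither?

White to move; white king on a8.
In check: no.
King squares — a7: attacked by Qc7; b7: attacked by Qc7; b8: attacked by Qc7.
Legal moves for White: none.
Not in check and no legal moves → stalemate.

stalemate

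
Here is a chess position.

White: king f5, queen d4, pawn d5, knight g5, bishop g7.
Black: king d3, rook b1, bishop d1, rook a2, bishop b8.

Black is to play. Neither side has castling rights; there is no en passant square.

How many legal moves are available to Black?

Black to move; king on d3.
In check: yes, from the white queen on d4.
Legal moves: Ke2, Kc2.
Count: 2.

2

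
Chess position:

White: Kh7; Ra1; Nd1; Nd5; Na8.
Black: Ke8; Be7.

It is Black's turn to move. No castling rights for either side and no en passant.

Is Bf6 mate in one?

After Bf6: white king on h7; in check: no.
White is not in check, so this cannot be checkmate.

no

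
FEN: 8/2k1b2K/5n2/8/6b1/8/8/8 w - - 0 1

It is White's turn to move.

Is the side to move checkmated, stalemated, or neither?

neither

White to move; white king on h7.
In check: yes, from the black knight on f6.
King squares — g6: available; h6: available; g7: available; g8: attacked by Nf6; h8: available.
Legal moves for White: Kh8, Kg7, Kh6, Kg6.
White is in check but has 4 legal moves → neither.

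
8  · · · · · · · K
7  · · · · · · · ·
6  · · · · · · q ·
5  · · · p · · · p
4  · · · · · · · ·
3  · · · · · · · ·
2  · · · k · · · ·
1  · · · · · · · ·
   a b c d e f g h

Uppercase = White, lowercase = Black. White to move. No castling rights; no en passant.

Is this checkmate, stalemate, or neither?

stalemate

White to move; white king on h8.
In check: no.
King squares — g7: attacked by Qg6; h7: attacked by Qg6; g8: attacked by Qg6.
Legal moves for White: none.
Not in check and no legal moves → stalemate.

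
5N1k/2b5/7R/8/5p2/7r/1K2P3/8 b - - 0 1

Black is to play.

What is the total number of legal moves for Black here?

3

Black to move; king on h8.
In check: yes, from the white rook on h6.
Legal moves: Kg8, Kg7, Rxh6.
Count: 3.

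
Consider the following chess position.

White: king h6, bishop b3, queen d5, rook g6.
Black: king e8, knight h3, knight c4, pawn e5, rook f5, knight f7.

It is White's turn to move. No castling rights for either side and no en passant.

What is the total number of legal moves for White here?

White to move; king on h6.
In check: yes, from the black knight on f7.
Legal moves: Kh7, Kg7, Qxf7+.
Count: 3.

3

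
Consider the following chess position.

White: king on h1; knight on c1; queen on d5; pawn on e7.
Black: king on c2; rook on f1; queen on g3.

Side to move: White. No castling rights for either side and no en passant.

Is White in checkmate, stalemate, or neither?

White to move; white king on h1.
In check: yes, from the black rook on f1.
King squares — g1: attacked by Rf1; g2: attacked by Qg3; h2: attacked by Qg3.
Legal moves for White: none.
In check with no legal moves → checkmate.

checkmate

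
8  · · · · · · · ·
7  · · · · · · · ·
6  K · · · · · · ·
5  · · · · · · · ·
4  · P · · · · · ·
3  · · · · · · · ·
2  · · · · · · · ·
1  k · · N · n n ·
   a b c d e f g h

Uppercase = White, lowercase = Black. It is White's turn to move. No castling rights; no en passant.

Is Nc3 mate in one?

no

After Nc3: black king on a1; in check: no.
Black is not in check, so this cannot be checkmate.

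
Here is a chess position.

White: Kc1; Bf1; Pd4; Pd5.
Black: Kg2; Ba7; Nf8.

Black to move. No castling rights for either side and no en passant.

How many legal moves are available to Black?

7

Black to move; king on g2.
In check: yes, from the white bishop on f1.
Legal moves: Kg3, Kf3, Kh2, Kf2, Kh1, Kg1, Kxf1.
Count: 7.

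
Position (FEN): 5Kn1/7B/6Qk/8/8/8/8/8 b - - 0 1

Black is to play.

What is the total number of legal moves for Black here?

0

Black to move; king on h6.
In check: yes, from the white queen on g6.
Legal moves: none.
Count: 0.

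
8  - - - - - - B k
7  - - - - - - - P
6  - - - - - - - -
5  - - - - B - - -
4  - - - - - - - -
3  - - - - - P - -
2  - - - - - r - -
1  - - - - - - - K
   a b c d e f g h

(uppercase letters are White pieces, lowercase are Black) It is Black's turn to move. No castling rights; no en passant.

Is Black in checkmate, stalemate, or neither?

Black to move; black king on h8.
In check: yes, from the white bishop on e5.
King squares — g7: attacked by Be5; h7: attacked by Bg8; g8: attacked by Ph7.
Legal moves for Black: none.
In check with no legal moves → checkmate.

checkmate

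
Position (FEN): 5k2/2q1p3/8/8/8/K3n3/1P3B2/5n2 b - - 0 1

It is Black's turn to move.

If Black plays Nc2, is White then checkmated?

After Nc2: white king on a3; in check: yes, from the black knight on c2.
White has 3 legal replies: Ka4, Kb3, Ka2.
In check but a legal move exists → not checkmate.

no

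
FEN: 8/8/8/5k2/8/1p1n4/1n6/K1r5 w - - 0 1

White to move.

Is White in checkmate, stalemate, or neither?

White to move; white king on a1.
In check: yes, from the black rook on c1.
King squares — b1: attacked by Rc1; a2: attacked by Pb3; b2: attacked by Nd3.
Legal moves for White: none.
In check with no legal moves → checkmate.

checkmate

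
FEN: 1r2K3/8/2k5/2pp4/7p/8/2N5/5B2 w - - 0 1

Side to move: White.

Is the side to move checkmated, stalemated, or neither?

White to move; white king on e8.
In check: yes, from the black rook on b8.
King squares — d7: attacked by Kc6; e7: available; f7: available; d8: attacked by Rb8; f8: attacked by Rb8.
Legal moves for White: Kf7, Ke7.
White is in check but has 2 legal moves → neither.

neither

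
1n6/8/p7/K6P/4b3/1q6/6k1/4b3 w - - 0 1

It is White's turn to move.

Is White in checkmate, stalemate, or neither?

White to move; white king on a5.
In check: yes, from the black bishop on e1.
King squares — a4: attacked by Qb3; b4: attacked by Be1; b5: attacked by Qb3; a6: attacked by Nb8; b6: attacked by Qb3.
Legal moves for White: none.
In check with no legal moves → checkmate.

checkmate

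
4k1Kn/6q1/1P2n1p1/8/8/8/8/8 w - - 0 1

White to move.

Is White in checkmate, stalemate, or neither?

checkmate

White to move; white king on g8.
In check: yes, from the black queen on g7.
King squares — f7: attacked by Qg7; g7: attacked by Ne6; h7: attacked by Qg7; f8: attacked by Ne6; h8: attacked by Qg7.
Legal moves for White: none.
In check with no legal moves → checkmate.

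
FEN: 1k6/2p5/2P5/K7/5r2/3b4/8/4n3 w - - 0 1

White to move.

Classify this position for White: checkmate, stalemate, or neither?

stalemate

White to move; white king on a5.
In check: no.
King squares — a4: attacked by Rf4; b4: attacked by Rf4; b5: attacked by Bd3; a6: attacked by Bd3; b6: attacked by Pc7.
Legal moves for White: none.
Not in check and no legal moves → stalemate.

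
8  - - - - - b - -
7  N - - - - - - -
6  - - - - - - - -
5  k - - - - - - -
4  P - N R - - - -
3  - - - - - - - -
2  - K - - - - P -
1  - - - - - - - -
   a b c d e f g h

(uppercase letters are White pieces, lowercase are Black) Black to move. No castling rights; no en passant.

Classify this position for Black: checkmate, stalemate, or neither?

Black to move; black king on a5.
In check: yes, from the white knight on c4.
King squares — a4: available; b4: available; b5: attacked by Pa4; a6: available; b6: attacked by Nc4.
Legal moves for Black: Ka6, Kb4, Kxa4.
Black is in check but has 3 legal moves → neither.

neither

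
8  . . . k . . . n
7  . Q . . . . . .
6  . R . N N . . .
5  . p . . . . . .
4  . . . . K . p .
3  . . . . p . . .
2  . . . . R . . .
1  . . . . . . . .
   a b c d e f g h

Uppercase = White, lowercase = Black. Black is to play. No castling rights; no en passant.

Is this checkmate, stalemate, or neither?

Black to move; black king on d8.
In check: yes, from the white knight on e6.
King squares — c7: attacked by Ne6; d7: attacked by Qb7; e7: attacked by Qb7; c8: attacked by Nd6; e8: attacked by Nd6.
Legal moves for Black: none.
In check with no legal moves → checkmate.

checkmate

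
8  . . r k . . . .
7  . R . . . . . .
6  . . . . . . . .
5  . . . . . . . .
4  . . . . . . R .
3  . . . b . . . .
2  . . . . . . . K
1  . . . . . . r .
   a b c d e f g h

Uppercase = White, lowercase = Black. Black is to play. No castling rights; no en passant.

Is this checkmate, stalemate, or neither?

Black to move; black king on d8.
In check: no.
Legal moves for Black include: Ke8, Rb8, Ra8, Rc7, Rc6, Rc5, Rc4, Rc3, Rc2+, Rcc1, Bh7, Bg6, Ba6, Bf5, Bb5, Be4, Bc4, Be2, ... (list truncated; more exist).
Black has legal moves and is not in check → neither.

neither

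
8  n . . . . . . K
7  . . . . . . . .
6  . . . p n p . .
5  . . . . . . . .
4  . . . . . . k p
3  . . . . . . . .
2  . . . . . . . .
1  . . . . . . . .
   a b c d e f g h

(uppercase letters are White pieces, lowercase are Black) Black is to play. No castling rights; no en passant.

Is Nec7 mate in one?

no

After Nec7: white king on h8; in check: no.
White is not in check, so this cannot be checkmate.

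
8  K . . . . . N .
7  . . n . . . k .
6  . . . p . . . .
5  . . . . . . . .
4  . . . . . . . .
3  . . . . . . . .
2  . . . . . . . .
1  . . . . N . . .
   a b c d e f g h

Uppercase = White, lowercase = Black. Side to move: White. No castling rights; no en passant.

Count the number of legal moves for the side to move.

3

White to move; king on a8.
In check: yes, from the black knight on c7.
Legal moves: Kb8, Kb7, Ka7.
Count: 3.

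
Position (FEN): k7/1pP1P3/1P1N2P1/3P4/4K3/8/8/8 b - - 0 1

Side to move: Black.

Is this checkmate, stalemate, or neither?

Black to move; black king on a8.
In check: no.
King squares — a7: attacked by Pb6; b7: own pawn; b8: attacked by Pc7.
Legal moves for Black: none.
Not in check and no legal moves → stalemate.

stalemate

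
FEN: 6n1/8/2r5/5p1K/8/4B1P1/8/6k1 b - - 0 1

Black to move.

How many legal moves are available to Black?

4

Black to move; king on g1.
In check: yes, from the white bishop on e3.
Legal moves: Kh2, Kg2, Kh1, Kf1.
Count: 4.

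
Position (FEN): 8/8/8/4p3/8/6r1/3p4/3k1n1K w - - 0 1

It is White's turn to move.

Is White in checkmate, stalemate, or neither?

White to move; white king on h1.
In check: no.
King squares — g1: attacked by Rg3; g2: attacked by Rg3; h2: attacked by Nf1.
Legal moves for White: none.
Not in check and no legal moves → stalemate.

stalemate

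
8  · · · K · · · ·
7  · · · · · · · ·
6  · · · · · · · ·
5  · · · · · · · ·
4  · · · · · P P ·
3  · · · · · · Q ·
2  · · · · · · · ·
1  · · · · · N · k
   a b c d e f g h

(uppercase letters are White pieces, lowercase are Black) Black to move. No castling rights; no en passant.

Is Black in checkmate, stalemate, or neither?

Black to move; black king on h1.
In check: no.
King squares — g1: attacked by Qg3; g2: attacked by Qg3; h2: attacked by Nf1.
Legal moves for Black: none.
Not in check and no legal moves → stalemate.

stalemate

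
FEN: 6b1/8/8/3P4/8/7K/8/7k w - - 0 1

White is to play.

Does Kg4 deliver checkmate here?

no

After Kg4: black king on h1; in check: no.
Black is not in check, so this cannot be checkmate.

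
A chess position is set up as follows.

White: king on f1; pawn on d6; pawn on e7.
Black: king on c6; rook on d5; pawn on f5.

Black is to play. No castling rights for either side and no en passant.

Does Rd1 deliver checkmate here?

no

After Rd1: white king on f1; in check: yes, from the black rook on d1.
White has 3 legal replies: Kg2, Kf2, Ke2.
In check but a legal move exists → not checkmate.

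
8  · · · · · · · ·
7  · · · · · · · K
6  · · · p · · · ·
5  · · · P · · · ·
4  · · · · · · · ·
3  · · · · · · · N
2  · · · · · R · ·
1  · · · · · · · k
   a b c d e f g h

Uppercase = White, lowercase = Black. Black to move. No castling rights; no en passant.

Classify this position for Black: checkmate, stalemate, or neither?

Black to move; black king on h1.
In check: no.
King squares — g1: attacked by Nh3; g2: attacked by Rf2; h2: attacked by Rf2.
Legal moves for Black: none.
Not in check and no legal moves → stalemate.

stalemate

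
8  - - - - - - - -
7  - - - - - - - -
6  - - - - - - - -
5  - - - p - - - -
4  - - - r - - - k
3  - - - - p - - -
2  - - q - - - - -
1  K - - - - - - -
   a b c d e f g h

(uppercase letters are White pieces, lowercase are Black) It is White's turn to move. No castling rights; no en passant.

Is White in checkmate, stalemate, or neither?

White to move; white king on a1.
In check: no.
King squares — b1: attacked by Qc2; a2: attacked by Qc2; b2: attacked by Qc2.
Legal moves for White: none.
Not in check and no legal moves → stalemate.

stalemate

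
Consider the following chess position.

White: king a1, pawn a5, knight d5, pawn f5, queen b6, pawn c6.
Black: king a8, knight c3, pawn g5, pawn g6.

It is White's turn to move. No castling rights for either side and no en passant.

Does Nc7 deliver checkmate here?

yes

After Nc7: black king on a8; in check: yes, from the white knight on c7.
King squares — a7: attacked by Qb6; b7: attacked by Qb6; b8: attacked by Qb6.
Black has no legal moves → checkmate.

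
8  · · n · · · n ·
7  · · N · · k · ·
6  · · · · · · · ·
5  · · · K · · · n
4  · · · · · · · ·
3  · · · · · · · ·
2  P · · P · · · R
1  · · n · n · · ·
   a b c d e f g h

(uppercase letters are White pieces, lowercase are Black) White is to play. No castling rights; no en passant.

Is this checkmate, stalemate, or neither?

White to move; white king on d5.
In check: no.
Legal moves for White include: Ne8, Na8, Ne6, Na6, Nb5, Kc6, Ke5, Kc5, Ke4, Kd4, Kc4, Rxh5, Rh4, Rh3, Rg2, Rf2+, Re2, Rh1, ... (list truncated; more exist).
White has legal moves and is not in check → neither.

neither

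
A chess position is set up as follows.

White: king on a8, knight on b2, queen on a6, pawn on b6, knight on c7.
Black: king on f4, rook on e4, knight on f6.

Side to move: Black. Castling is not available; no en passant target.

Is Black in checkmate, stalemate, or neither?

neither

Black to move; black king on f4.
In check: no.
Legal moves for Black include: Ng8, Ne8, Nh7, Nd7, Nh5, Nd5, Ng4, Kg5, Kf5, Ke5, Kg4, Kg3, Kf3, Ke3, Re8+, Re7, Re6, Re5, ... (list truncated; more exist).
Black has legal moves and is not in check → neither.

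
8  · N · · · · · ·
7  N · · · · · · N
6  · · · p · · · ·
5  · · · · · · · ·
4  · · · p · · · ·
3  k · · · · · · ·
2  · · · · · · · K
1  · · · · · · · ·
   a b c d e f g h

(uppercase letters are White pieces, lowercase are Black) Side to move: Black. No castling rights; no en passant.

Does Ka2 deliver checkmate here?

no

After Ka2: white king on h2; in check: no.
White is not in check, so this cannot be checkmate.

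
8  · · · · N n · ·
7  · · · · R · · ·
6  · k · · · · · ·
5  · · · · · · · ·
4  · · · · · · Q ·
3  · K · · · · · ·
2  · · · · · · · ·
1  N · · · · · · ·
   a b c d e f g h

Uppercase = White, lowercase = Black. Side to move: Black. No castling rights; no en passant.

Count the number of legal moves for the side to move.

Black to move; king on b6.
In check: no.
Legal moves: Nh7, Nd7, Ng6, Ne6, Kc6, Ka6, Kc5, Kb5, Ka5.
Count: 9.

9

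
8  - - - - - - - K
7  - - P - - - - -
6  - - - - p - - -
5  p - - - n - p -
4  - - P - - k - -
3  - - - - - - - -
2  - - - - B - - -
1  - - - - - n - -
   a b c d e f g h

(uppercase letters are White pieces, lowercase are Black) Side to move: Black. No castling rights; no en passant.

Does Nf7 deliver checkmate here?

After Nf7: white king on h8; in check: yes, from the black knight on f7.
White has 3 legal replies: Kg8, Kh7, Kg7.
In check but a legal move exists → not checkmate.

no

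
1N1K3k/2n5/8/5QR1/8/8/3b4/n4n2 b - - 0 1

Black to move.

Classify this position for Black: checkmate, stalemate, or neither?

neither

Black to move; black king on h8.
In check: no.
Legal moves for Black include: Ne8, Na8, Ne6+, Na6, Nd5, Nb5, Bxg5+, Ba5, Bf4, Bb4, Be3, Bc3, Be1, Bc1, Ng3, Ne3, Nh2, Nb3, ... (list truncated; more exist).
Black has legal moves and is not in check → neither.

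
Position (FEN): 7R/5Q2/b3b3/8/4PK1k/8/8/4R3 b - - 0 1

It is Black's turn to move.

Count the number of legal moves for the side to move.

0

Black to move; king on h4.
In check: yes, from the white rook on h8.
Legal moves: none.
Count: 0.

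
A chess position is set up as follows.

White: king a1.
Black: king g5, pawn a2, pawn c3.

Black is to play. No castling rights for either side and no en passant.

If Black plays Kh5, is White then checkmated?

After Kh5: white king on a1; in check: no.
White is not in check, so this cannot be checkmate.

no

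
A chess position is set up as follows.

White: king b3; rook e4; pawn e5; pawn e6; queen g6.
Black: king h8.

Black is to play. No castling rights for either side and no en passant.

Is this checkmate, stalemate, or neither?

Black to move; black king on h8.
In check: no.
King squares — g7: attacked by Qg6; h7: attacked by Qg6; g8: attacked by Qg6.
Legal moves for Black: none.
Not in check and no legal moves → stalemate.

stalemate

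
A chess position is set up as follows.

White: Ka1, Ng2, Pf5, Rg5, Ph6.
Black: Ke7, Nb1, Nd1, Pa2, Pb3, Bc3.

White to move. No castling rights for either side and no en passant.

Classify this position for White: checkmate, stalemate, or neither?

White to move; white king on a1.
In check: yes, from the black bishop on c3.
King squares — b1: attacked by Pa2; a2: attacked by Pb3; b2: attacked by Nd1.
Legal moves for White: none.
In check with no legal moves → checkmate.

checkmate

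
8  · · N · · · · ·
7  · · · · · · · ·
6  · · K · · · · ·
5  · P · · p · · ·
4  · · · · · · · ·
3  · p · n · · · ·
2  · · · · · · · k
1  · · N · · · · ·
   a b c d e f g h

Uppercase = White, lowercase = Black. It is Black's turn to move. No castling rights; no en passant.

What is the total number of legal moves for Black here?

14

Black to move; king on h2.
In check: no.
Legal moves: Nc5, Nf4, Nb4+, Nf2, Nb2, Ne1, Nxc1, Kh3, Kg3, Kg2, Kh1, Kg1, e4, b2.
Count: 14.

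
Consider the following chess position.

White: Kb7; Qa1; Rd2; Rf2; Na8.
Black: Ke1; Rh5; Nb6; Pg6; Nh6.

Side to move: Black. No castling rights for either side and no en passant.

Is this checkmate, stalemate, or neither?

Black to move; black king on e1.
In check: yes, from the white queen on a1.
King squares — d1: attacked by Qa1; f1: attacked by Qa1; d2: attacked by Rf2; e2: attacked by Rd2; f2: attacked by Rd2.
Legal moves for Black: none.
In check with no legal moves → checkmate.

checkmate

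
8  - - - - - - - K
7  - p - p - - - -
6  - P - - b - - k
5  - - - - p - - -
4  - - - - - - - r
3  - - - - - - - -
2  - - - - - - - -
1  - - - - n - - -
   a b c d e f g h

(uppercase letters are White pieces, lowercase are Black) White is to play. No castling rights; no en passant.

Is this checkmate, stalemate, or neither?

stalemate

White to move; white king on h8.
In check: no.
King squares — g7: attacked by Kh6; h7: attacked by Kh6; g8: attacked by Be6.
Legal moves for White: none.
Not in check and no legal moves → stalemate.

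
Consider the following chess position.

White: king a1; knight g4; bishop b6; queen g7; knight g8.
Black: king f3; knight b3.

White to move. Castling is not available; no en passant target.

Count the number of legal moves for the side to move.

3

White to move; king on a1.
In check: yes, from the black knight on b3.
Legal moves: Kb2, Ka2, Kb1.
Count: 3.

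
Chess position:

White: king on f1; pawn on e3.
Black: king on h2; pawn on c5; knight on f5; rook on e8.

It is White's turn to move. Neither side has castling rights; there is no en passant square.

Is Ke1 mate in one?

no

After Ke1: black king on h2; in check: no.
Black is not in check, so this cannot be checkmate.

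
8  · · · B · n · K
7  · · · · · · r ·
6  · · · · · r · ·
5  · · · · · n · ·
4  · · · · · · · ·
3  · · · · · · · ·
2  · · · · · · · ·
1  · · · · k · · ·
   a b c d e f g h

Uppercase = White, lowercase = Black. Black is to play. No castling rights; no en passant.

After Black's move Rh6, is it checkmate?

yes

After Rh6: white king on h8; in check: yes, from the black rook on h6.
King squares — g7: attacked by Nf5; h7: attacked by Rh6; g8: attacked by Rg7.
White has no legal moves → checkmate.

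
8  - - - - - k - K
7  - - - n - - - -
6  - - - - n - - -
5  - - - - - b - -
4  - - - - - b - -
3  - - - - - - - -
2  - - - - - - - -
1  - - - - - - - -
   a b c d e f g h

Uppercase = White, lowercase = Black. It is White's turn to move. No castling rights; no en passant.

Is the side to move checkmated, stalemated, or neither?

stalemate

White to move; white king on h8.
In check: no.
King squares — g7: attacked by Ne6; h7: attacked by Bf5; g8: attacked by Kf8.
Legal moves for White: none.
Not in check and no legal moves → stalemate.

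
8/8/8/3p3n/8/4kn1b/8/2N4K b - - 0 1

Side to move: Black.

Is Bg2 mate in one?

no

After Bg2: white king on h1; in check: yes, from the black bishop on g2.
White has 1 legal reply: Kxg2.
In check but a legal move exists → not checkmate.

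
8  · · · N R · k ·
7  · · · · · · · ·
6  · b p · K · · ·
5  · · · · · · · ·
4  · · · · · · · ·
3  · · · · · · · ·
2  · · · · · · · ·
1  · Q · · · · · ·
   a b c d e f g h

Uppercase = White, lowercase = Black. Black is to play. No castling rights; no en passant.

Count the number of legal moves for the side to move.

Black to move; king on g8.
In check: yes, from the white rook on e8.
Legal moves: Kg7.
Count: 1.

1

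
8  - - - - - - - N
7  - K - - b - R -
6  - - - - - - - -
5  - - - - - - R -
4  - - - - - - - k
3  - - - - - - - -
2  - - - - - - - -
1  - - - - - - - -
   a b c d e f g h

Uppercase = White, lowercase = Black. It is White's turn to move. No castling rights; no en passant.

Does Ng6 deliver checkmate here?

no

After Ng6: black king on h4; in check: yes, from the white knight on g6.
Black has 2 legal replies: Kxg5, Kh3.
In check but a legal move exists → not checkmate.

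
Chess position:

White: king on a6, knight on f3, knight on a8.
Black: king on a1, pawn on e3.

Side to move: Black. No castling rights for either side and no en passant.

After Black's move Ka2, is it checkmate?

no

After Ka2: white king on a6; in check: no.
White is not in check, so this cannot be checkmate.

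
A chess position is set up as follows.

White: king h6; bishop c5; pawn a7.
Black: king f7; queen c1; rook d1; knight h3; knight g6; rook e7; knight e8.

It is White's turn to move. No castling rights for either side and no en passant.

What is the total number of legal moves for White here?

3

White to move; king on h6.
In check: yes, from the black queen on c1.
Legal moves: Kh7, Kh5, Be3.
Count: 3.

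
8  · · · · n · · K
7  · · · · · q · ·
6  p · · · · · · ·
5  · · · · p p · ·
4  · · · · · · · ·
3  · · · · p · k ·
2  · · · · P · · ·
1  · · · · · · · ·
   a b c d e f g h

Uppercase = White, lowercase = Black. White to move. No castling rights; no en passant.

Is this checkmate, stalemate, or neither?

stalemate

White to move; white king on h8.
In check: no.
King squares — g7: attacked by Qf7; h7: attacked by Qf7; g8: attacked by Qf7.
Legal moves for White: none.
Not in check and no legal moves → stalemate.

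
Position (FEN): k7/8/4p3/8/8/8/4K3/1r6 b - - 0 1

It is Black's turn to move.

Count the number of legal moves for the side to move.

Black to move; king on a8.
In check: no.
Legal moves: Kb8, Kb7, Ka7, Rb8, Rb7, Rb6, Rb5, Rb4, Rb3, Rb2+, Rh1, Rg1, Rf1, Re1+, Rd1, Rc1, Ra1, e5.
Count: 18.

18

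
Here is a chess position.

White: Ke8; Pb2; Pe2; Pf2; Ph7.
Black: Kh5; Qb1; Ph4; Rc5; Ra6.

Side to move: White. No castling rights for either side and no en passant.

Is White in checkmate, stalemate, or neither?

neither

White to move; white king on e8.
In check: no.
Legal moves for White: Kf8, Kd8, Kf7, Ke7, Kd7, h8=Q+, h8=R+, h8=B, h8=N, f3, e3, b3, f4, e4, b4.
White has 15 legal moves and is not in check → neither.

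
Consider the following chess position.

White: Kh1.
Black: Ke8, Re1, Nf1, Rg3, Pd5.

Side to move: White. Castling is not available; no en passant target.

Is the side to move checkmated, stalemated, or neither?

stalemate

White to move; white king on h1.
In check: no.
King squares — g1: attacked by Rg3; g2: attacked by Rg3; h2: attacked by Nf1.
Legal moves for White: none.
Not in check and no legal moves → stalemate.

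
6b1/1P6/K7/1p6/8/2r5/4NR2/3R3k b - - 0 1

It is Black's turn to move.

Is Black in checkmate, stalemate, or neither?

checkmate

Black to move; black king on h1.
In check: yes, from the white rook on d1.
King squares — g1: attacked by Rd1; g2: attacked by Rf2; h2: attacked by Rf2.
Legal moves for Black: none.
In check with no legal moves → checkmate.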